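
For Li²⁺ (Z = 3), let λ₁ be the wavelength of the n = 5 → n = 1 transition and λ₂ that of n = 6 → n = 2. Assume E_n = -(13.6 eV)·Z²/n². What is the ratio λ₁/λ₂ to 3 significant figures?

0.231

λ ∝ 1/ΔE ∝ 1/(1/n_f² − 1/n_i²), and the Z² and hc factors cancel in the ratio.
λ₁/λ₂ = (1/2² − 1/6²)/(1/1² − 1/5²) = 0.2222/0.9600 = 0.231.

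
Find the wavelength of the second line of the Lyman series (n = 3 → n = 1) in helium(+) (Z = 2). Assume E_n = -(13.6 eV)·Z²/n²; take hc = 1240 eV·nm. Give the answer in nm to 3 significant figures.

25.6 nm

The Lyman series terminates on n_f = 1; the second line has n_i = 1+2 = 3.
ΔE = 54.40 × (1/1² − 1/3²) = 48.36 eV.
λ = 1240 / 48.36 = 25.6 nm.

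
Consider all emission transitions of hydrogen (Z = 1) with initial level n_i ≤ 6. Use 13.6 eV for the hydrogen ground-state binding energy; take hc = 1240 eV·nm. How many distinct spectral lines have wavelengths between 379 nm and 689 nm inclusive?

Enumerate all n_i → n_f pairs with 1 ≤ n_f < n_i ≤ 6 and compute λ = 1240 / [13.6·1·(1/n_f² − 1/n_i²)].
Lines falling in [379, 689] nm: 6→2 (410.3 nm), 5→2 (434.2 nm), 4→2 (486.3 nm), 3→2 (656.5 nm).

4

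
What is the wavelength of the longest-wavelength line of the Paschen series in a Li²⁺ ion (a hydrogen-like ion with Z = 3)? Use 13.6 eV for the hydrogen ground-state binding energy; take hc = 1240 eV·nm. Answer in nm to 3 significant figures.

208 nm

The Paschen series terminates on n_f = 3; the first line has n_i = 3+1 = 4.
ΔE = 122.4 × (1/3² − 1/4²) = 5.950 eV.
λ = 1240 / 5.950 = 208 nm.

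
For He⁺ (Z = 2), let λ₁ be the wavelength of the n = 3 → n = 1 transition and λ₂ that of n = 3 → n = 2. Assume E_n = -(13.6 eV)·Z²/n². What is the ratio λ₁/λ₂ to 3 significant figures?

0.156

λ ∝ 1/ΔE ∝ 1/(1/n_f² − 1/n_i²), and the Z² and hc factors cancel in the ratio.
λ₁/λ₂ = (1/2² − 1/3²)/(1/1² − 1/3²) = 0.1389/0.8889 = 0.156.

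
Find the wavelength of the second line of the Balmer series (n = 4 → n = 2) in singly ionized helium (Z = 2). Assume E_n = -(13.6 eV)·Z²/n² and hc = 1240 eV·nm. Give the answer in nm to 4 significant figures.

121.6 nm

The Balmer series terminates on n_f = 2; the second line has n_i = 2+2 = 4.
ΔE = 54.40 × (1/2² − 1/4²) = 10.20 eV.
λ = 1240 / 10.20 = 121.6 nm.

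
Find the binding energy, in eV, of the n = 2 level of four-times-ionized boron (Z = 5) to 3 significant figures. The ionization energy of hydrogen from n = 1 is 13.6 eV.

85.0 eV

E_n = −13.6 Z²/n² = −340.0/n² eV for Z = 5.
E_2 = −340.0/4 = −85.0 eV, so ionization (to E = 0) requires 85.0 eV.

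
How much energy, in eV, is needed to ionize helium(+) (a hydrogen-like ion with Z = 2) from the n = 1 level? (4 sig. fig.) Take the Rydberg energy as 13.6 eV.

E_n = −13.6 Z²/n² = −54.40/n² eV for Z = 2.
E_1 = −54.40/1 = −54.40 eV, so ionization (to E = 0) requires 54.40 eV.

54.40 eV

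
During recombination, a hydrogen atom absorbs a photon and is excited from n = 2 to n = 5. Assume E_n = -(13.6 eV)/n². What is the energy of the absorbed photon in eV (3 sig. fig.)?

E_5 = −13.60/25 = −0.5440 eV and E_2 = −13.60/4 = −3.400 eV.
The photon energy is |E_5 − E_2| = 2.86 eV.

2.86 eV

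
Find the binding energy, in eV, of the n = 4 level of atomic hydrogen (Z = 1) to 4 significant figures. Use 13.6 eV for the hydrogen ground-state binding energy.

0.8500 eV

E_4 = −13.60/16 = −0.8500 eV, so ionization (to E = 0) requires 0.8500 eV.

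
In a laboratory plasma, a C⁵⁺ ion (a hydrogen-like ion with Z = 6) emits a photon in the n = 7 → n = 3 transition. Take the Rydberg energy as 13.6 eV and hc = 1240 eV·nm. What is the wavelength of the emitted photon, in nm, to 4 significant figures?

27.92 nm

For Z = 6 the level energies scale as Z², so the effective Rydberg energy is 13.6 × 36 = 489.6 eV.
ΔE = 489.6 × (1/3² − 1/7²) = 489.6 × 0.09070 = 44.41 eV.
λ = hc/ΔE = 1240 / 44.41 = 27.92 nm.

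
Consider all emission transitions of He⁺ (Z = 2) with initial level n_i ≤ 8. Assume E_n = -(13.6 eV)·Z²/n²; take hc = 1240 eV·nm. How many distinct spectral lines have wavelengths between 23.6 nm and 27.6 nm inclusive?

Enumerate all n_i → n_f pairs with 1 ≤ n_f < n_i ≤ 8 and compute λ = 1240 / [13.6·4·(1/n_f² − 1/n_i²)].
Lines falling in [23.6, 27.6] nm: 5→1 (23.74 nm), 4→1 (24.31 nm), 3→1 (25.64 nm).

3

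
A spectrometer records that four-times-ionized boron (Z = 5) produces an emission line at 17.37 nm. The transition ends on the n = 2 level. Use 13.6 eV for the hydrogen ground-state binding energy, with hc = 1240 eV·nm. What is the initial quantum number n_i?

n_i = 5

The photon energy is ΔE = hc/λ = 1240 / 17.37 = 71.39 eV.
With Z = 5, ΔE = 340.0 × (1/n_f² − 1/n_i²), so 1/n_f² − 1/n_i² = 0.2100.
With n_f = 2: 1/n_i² = 1/4 − 0.2100 = 0.04004, so n_i ≈ 5.00.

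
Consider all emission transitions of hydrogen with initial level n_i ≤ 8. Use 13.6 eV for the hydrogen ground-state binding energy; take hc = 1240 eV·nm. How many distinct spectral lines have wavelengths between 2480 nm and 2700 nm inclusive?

1

Enumerate all n_i → n_f pairs with 1 ≤ n_f < n_i ≤ 8 and compute λ = 1240 / [13.6·1·(1/n_f² − 1/n_i²)].
Lines falling in [2480, 2700] nm: 6→4 (2626 nm).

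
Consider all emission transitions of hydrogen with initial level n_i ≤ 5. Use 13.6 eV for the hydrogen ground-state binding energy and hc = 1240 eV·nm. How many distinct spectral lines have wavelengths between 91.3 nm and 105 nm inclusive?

3

Enumerate all n_i → n_f pairs with 1 ≤ n_f < n_i ≤ 5 and compute λ = 1240 / [13.6·1·(1/n_f² − 1/n_i²)].
Lines falling in [91.3, 105] nm: 5→1 (94.98 nm), 4→1 (97.25 nm), 3→1 (102.6 nm).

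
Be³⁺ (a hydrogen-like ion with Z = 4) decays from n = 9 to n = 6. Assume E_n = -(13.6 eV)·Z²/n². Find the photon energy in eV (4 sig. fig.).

3.358 eV

The Bohr energies scale as Z², so for Z = 4: E_n = −217.6/n² eV.
E_9 = −217.6/81 = −2.686 eV and E_6 = −217.6/36 = −6.044 eV.
The photon energy is |E_9 − E_6| = 3.358 eV.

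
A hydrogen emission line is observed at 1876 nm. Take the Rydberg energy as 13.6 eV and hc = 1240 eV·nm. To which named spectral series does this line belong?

ΔE = 1240/1876 = 0.6610 eV.
This matches 13.6 × (1/3² − 1/4²), so n_f = 3: the Paschen series.

Paschen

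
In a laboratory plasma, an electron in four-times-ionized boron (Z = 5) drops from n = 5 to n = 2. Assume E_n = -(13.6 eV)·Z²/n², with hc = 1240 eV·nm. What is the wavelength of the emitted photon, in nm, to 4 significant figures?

17.37 nm

For Z = 5 the level energies scale as Z², so the effective Rydberg energy is 13.6 × 25 = 340.0 eV.
ΔE = 340.0 × (1/2² − 1/5²) = 340.0 × 0.2100 = 71.40 eV.
λ = hc/ΔE = 1240 / 71.40 = 17.37 nm.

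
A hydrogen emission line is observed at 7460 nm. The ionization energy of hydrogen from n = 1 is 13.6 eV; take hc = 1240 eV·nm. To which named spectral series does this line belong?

ΔE = 1240/7460 = 0.1662 eV.
This matches 13.6 × (1/5² − 1/6²), so n_f = 5: the Pfund series.

Pfund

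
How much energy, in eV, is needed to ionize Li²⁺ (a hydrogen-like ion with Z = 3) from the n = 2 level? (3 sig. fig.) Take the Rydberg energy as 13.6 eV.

E_n = −13.6 Z²/n² = −122.4/n² eV for Z = 3.
E_2 = −122.4/4 = −30.6 eV, so ionization (to E = 0) requires 30.6 eV.

30.6 eV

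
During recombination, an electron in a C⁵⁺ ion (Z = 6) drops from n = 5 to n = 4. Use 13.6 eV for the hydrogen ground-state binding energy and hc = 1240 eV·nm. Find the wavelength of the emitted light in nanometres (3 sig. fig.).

113 nm

For Z = 6 the level energies scale as Z², so the effective Rydberg energy is 13.6 × 36 = 489.6 eV.
ΔE = 489.6 × (1/4² − 1/5²) = 489.6 × 0.02250 = 11.02 eV.
λ = hc/ΔE = 1240 / 11.02 = 113 nm.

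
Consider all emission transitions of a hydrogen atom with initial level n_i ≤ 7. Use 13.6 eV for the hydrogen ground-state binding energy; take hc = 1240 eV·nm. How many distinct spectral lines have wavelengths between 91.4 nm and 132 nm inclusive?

6

Enumerate all n_i → n_f pairs with 1 ≤ n_f < n_i ≤ 7 and compute λ = 1240 / [13.6·1·(1/n_f² − 1/n_i²)].
Lines falling in [91.4, 132] nm: 7→1 (93.08 nm), 6→1 (93.78 nm), 5→1 (94.98 nm), 4→1 (97.25 nm), 3→1 (102.6 nm), 2→1 (121.6 nm).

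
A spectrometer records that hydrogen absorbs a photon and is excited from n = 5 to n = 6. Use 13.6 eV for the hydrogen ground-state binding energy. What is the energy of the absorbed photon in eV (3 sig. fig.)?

E_6 = −13.60/36 = −0.3778 eV and E_5 = −13.60/25 = −0.5440 eV.
The photon energy is |E_6 − E_5| = 0.166 eV.

0.166 eV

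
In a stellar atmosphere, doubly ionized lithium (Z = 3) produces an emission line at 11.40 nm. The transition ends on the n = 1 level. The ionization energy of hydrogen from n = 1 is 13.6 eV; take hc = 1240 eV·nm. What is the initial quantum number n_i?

The photon energy is ΔE = hc/λ = 1240 / 11.40 = 108.8 eV.
With Z = 3, ΔE = 122.4 × (1/n_f² − 1/n_i²), so 1/n_f² − 1/n_i² = 0.8887.
With n_f = 1: 1/n_i² = 1/1 − 0.8887 = 0.1113, so n_i ≈ 3.00.

n_i = 3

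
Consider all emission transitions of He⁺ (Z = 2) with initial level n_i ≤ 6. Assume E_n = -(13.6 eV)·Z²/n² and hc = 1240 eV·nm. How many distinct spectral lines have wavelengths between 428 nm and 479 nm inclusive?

Enumerate all n_i → n_f pairs with 1 ≤ n_f < n_i ≤ 6 and compute λ = 1240 / [13.6·4·(1/n_f² − 1/n_i²)].
Lines falling in [428, 479] nm: 4→3 (468.9 nm).

1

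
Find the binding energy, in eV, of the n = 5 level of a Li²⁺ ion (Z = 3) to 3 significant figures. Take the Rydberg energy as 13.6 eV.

E_n = −13.6 Z²/n² = −122.4/n² eV for Z = 3.
E_5 = −122.4/25 = −4.90 eV, so ionization (to E = 0) requires 4.90 eV.

4.90 eV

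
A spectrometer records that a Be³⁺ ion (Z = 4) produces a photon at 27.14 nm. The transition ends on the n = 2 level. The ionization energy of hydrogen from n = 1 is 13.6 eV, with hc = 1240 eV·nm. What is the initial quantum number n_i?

The photon energy is ΔE = hc/λ = 1240 / 27.14 = 45.69 eV.
With Z = 4, ΔE = 217.6 × (1/n_f² − 1/n_i²), so 1/n_f² − 1/n_i² = 0.2100.
With n_f = 2: 1/n_i² = 1/4 − 0.2100 = 0.04003, so n_i ≈ 5.00.

n_i = 5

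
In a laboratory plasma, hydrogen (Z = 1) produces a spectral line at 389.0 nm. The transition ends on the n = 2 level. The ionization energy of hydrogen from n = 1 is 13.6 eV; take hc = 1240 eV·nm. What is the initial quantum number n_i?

n_i = 8

The photon energy is ΔE = hc/λ = 1240 / 389.0 = 3.188 eV.
With Z = 1, ΔE = 13.60 × (1/n_f² − 1/n_i²), so 1/n_f² − 1/n_i² = 0.2344.
With n_f = 2: 1/n_i² = 1/4 − 0.2344 = 0.01561, so n_i ≈ 8.00.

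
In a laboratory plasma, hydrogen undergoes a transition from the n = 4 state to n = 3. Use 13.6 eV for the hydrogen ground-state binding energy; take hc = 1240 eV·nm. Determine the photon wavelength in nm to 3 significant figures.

ΔE = 13.60 × (1/3² − 1/4²) = 13.60 × 0.04861 = 0.6611 eV.
λ = hc/ΔE = 1240 / 0.6611 = 1880 nm.
This line belongs to the Paschen series.

1880 nm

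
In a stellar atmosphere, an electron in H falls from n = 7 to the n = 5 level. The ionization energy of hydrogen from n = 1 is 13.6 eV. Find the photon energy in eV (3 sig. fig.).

E_7 = −13.60/49 = −0.2776 eV and E_5 = −13.60/25 = −0.5440 eV.
The photon energy is |E_7 − E_5| = 0.266 eV.

0.266 eV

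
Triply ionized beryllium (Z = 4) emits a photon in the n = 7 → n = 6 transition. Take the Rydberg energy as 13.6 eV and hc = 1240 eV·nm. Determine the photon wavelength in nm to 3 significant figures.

For Z = 4 the level energies scale as Z², so the effective Rydberg energy is 13.6 × 16 = 217.6 eV.
ΔE = 217.6 × (1/6² − 1/7²) = 217.6 × 0.007370 = 1.604 eV.
λ = hc/ΔE = 1240 / 1.604 = 773 nm.

773 nm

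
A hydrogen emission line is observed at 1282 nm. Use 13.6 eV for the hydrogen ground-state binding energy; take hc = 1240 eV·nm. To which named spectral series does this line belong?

Paschen

ΔE = 1240/1282 = 0.9672 eV.
This matches 13.6 × (1/3² − 1/5²), so n_f = 3: the Paschen series.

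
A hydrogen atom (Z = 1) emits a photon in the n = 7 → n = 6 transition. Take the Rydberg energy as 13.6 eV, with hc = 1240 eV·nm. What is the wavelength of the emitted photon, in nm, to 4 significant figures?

12370 nm

ΔE = 13.60 × (1/6² − 1/7²) = 13.60 × 0.007370 = 0.1002 eV.
λ = hc/ΔE = 1240 / 0.1002 = 12370 nm.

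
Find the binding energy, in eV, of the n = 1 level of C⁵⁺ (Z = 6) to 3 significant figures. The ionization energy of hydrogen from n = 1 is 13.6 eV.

490 eV

E_n = −13.6 Z²/n² = −489.6/n² eV for Z = 6.
E_1 = −489.6/1 = −490 eV, so ionization (to E = 0) requires 490 eV.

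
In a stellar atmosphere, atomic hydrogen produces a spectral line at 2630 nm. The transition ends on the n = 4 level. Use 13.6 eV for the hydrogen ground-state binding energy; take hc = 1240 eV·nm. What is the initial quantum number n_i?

The photon energy is ΔE = hc/λ = 1240 / 2630 = 0.4715 eV.
With Z = 1, ΔE = 13.60 × (1/n_f² − 1/n_i²), so 1/n_f² − 1/n_i² = 0.03467.
With n_f = 4: 1/n_i² = 1/16 − 0.03467 = 0.02783, so n_i ≈ 5.99.

n_i = 6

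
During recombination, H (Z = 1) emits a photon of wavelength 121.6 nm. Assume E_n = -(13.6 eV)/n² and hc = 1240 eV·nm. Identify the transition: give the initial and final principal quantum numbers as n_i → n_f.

n_i = 2, n_f = 1

The photon energy is ΔE = hc/λ = 1240 / 121.6 = 10.20 eV.
With Z = 1, ΔE = 13.60 × (1/n_f² − 1/n_i²), so 1/n_f² − 1/n_i² = 0.7498.
Trying n_f = 1 gives 1/n_i² = 0.2502, i.e. n_i ≈ 2; this pair matches.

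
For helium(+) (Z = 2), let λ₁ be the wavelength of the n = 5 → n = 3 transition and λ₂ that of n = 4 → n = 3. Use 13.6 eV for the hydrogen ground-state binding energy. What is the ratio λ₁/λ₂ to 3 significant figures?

0.684

λ ∝ 1/ΔE ∝ 1/(1/n_f² − 1/n_i²), and the Z² and hc factors cancel in the ratio.
λ₁/λ₂ = (1/3² − 1/4²)/(1/3² − 1/5²) = 0.04861/0.07111 = 0.684.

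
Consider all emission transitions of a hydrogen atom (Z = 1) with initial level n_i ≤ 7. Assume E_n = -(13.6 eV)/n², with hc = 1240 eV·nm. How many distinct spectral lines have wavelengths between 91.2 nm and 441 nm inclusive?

Enumerate all n_i → n_f pairs with 1 ≤ n_f < n_i ≤ 7 and compute λ = 1240 / [13.6·1·(1/n_f² − 1/n_i²)].
Lines falling in [91.2, 441] nm: 7→1 (93.08 nm), 6→1 (93.78 nm), 5→1 (94.98 nm), 4→1 (97.25 nm), 3→1 (102.6 nm), 2→1 (121.6 nm), 7→2 (397.1 nm), 6→2 (410.3 nm), 5→2 (434.2 nm).

9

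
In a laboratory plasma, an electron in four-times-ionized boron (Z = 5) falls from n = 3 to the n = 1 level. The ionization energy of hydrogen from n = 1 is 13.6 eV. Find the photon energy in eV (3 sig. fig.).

The Bohr energies scale as Z², so for Z = 5: E_n = −340.0/n² eV.
E_3 = −340.0/9 = −37.78 eV and E_1 = −340.0/1 = −340.0 eV.
The photon energy is |E_3 − E_1| = 302 eV.

302 eV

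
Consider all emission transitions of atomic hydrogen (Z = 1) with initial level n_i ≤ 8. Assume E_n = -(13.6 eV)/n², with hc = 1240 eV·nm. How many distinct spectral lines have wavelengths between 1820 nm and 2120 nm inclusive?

Enumerate all n_i → n_f pairs with 1 ≤ n_f < n_i ≤ 8 and compute λ = 1240 / [13.6·1·(1/n_f² − 1/n_i²)].
Lines falling in [1820, 2120] nm: 4→3 (1876 nm), 8→4 (1945 nm).

2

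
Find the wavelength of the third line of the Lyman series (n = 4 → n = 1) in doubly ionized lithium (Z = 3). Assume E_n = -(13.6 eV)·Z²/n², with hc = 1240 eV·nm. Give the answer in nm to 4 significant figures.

The Lyman series terminates on n_f = 1; the third line has n_i = 1+3 = 4.
ΔE = 122.4 × (1/1² − 1/4²) = 114.8 eV.
λ = 1240 / 114.8 = 10.81 nm.

10.81 nm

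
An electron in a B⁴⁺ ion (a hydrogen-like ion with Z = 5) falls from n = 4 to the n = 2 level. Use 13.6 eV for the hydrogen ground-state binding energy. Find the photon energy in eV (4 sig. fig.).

63.75 eV

The Bohr energies scale as Z², so for Z = 5: E_n = −340.0/n² eV.
E_4 = −340.0/16 = −21.25 eV and E_2 = −340.0/4 = −85.00 eV.
The photon energy is |E_4 − E_2| = 63.75 eV.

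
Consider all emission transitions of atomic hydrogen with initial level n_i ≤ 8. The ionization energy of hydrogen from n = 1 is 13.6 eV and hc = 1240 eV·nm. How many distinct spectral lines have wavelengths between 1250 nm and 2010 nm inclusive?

Enumerate all n_i → n_f pairs with 1 ≤ n_f < n_i ≤ 8 and compute λ = 1240 / [13.6·1·(1/n_f² − 1/n_i²)].
Lines falling in [1250, 2010] nm: 5→3 (1282 nm), 4→3 (1876 nm), 8→4 (1945 nm).

3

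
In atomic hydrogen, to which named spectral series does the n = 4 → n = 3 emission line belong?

The series is set by the lower level: n_f = 3 is the Paschen series.

Paschen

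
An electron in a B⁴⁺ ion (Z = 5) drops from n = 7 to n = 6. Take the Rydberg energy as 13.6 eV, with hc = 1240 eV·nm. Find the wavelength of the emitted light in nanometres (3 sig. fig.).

For Z = 5 the level energies scale as Z², so the effective Rydberg energy is 13.6 × 25 = 340.0 eV.
ΔE = 340.0 × (1/6² − 1/7²) = 340.0 × 0.007370 = 2.506 eV.
λ = hc/ΔE = 1240 / 2.506 = 495 nm.

495 nm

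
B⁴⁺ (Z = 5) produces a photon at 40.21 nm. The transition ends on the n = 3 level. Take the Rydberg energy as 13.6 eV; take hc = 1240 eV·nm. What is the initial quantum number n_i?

The photon energy is ΔE = hc/λ = 1240 / 40.21 = 30.84 eV.
With Z = 5, ΔE = 340.0 × (1/n_f² − 1/n_i²), so 1/n_f² − 1/n_i² = 0.09070.
With n_f = 3: 1/n_i² = 1/9 − 0.09070 = 0.02041, so n_i ≈ 7.00.

n_i = 7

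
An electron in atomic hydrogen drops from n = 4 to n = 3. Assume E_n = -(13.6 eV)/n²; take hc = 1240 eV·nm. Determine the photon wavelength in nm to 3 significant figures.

ΔE = 13.60 × (1/3² − 1/4²) = 13.60 × 0.04861 = 0.6611 eV.
λ = hc/ΔE = 1240 / 0.6611 = 1880 nm.

1880 nm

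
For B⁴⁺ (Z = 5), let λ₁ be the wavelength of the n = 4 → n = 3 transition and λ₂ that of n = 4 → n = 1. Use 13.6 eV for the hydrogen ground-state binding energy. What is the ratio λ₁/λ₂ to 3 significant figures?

λ ∝ 1/ΔE ∝ 1/(1/n_f² − 1/n_i²), and the Z² and hc factors cancel in the ratio.
λ₁/λ₂ = (1/1² − 1/4²)/(1/3² − 1/4²) = 0.9375/0.04861 = 19.3.

19.3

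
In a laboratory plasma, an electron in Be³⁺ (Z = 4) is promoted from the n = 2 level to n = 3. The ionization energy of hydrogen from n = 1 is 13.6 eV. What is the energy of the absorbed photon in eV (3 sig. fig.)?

30.2 eV

The Bohr energies scale as Z², so for Z = 4: E_n = −217.6/n² eV.
E_3 = −217.6/9 = −24.18 eV and E_2 = −217.6/4 = −54.40 eV.
The photon energy is |E_3 − E_2| = 30.2 eV.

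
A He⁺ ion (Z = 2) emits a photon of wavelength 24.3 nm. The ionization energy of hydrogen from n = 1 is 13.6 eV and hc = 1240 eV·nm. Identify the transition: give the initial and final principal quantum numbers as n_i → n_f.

n_i = 4, n_f = 1

The photon energy is ΔE = hc/λ = 1240 / 24.3 = 51.03 eV.
With Z = 2, ΔE = 54.40 × (1/n_f² − 1/n_i²), so 1/n_f² − 1/n_i² = 0.9380.
Trying n_f = 1 gives 1/n_i² = 0.06197, i.e. n_i ≈ 4; this pair matches.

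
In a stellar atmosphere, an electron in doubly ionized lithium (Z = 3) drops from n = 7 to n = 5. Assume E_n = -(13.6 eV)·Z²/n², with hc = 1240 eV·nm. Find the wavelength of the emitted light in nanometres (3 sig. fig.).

For Z = 3 the level energies scale as Z², so the effective Rydberg energy is 13.6 × 9 = 122.4 eV.
ΔE = 122.4 × (1/5² − 1/7²) = 122.4 × 0.01959 = 2.398 eV.
λ = hc/ΔE = 1240 / 2.398 = 517 nm.

517 nm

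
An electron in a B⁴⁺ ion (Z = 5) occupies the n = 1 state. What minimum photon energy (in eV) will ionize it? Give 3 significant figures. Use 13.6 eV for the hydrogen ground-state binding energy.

340 eV

E_n = −13.6 Z²/n² = −340.0/n² eV for Z = 5.
E_1 = −340.0/1 = −340 eV, so ionization (to E = 0) requires 340 eV.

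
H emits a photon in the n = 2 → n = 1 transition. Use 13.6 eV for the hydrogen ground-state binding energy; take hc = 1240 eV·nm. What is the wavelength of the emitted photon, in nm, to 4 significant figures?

121.6 nm

ΔE = 13.60 × (1/1² − 1/2²) = 13.60 × 0.7500 = 10.20 eV.
λ = hc/ΔE = 1240 / 10.20 = 121.6 nm.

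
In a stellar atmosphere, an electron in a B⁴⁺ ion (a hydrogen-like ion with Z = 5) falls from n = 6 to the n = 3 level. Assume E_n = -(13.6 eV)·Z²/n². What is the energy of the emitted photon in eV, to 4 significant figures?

The Bohr energies scale as Z², so for Z = 5: E_n = −340.0/n² eV.
E_6 = −340.0/36 = −9.444 eV and E_3 = −340.0/9 = −37.78 eV.
The photon energy is |E_6 − E_3| = 28.33 eV.

28.33 eV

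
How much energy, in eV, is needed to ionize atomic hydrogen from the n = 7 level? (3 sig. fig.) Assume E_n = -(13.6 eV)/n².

0.278 eV

E_7 = −13.60/49 = −0.278 eV, so ionization (to E = 0) requires 0.278 eV.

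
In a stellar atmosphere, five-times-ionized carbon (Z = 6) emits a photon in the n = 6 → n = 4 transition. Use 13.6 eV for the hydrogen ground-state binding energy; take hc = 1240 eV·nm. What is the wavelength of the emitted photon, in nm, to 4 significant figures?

72.94 nm

For Z = 6 the level energies scale as Z², so the effective Rydberg energy is 13.6 × 36 = 489.6 eV.
ΔE = 489.6 × (1/4² − 1/6²) = 489.6 × 0.03472 = 17.00 eV.
λ = hc/ΔE = 1240 / 17.00 = 72.94 nm.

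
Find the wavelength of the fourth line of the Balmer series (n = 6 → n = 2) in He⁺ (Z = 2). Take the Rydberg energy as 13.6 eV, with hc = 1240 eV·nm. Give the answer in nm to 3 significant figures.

103 nm

The Balmer series terminates on n_f = 2; the fourth line has n_i = 2+4 = 6.
ΔE = 54.40 × (1/2² − 1/6²) = 12.09 eV.
λ = 1240 / 12.09 = 103 nm.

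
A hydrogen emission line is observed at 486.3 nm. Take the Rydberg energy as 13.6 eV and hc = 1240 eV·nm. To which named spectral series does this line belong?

ΔE = 1240/486.3 = 2.550 eV.
This matches 13.6 × (1/2² − 1/4²), so n_f = 2: the Balmer series.

Balmer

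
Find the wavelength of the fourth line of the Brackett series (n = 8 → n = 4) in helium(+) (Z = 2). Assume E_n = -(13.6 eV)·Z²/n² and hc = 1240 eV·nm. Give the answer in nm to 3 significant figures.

486 nm

The Brackett series terminates on n_f = 4; the fourth line has n_i = 4+4 = 8.
ΔE = 54.40 × (1/4² − 1/8²) = 2.550 eV.
λ = 1240 / 2.550 = 486 nm.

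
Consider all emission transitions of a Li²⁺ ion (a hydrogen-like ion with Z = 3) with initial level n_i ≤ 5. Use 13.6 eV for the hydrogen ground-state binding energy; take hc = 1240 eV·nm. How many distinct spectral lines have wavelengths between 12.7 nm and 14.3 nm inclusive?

Enumerate all n_i → n_f pairs with 1 ≤ n_f < n_i ≤ 5 and compute λ = 1240 / [13.6·9·(1/n_f² − 1/n_i²)].
Lines falling in [12.7, 14.3] nm: 2→1 (13.51 nm).

1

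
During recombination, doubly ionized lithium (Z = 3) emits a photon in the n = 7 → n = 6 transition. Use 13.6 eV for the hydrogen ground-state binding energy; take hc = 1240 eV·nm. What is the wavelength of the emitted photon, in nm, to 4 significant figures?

1375 nm

For Z = 3 the level energies scale as Z², so the effective Rydberg energy is 13.6 × 9 = 122.4 eV.
ΔE = 122.4 × (1/6² − 1/7²) = 122.4 × 0.007370 = 0.9020 eV.
λ = hc/ΔE = 1240 / 0.9020 = 1375 nm.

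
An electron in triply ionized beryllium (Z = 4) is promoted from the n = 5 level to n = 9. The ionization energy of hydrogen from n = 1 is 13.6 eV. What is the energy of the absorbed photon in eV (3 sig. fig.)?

6.02 eV

The Bohr energies scale as Z², so for Z = 4: E_n = −217.6/n² eV.
E_9 = −217.6/81 = −2.686 eV and E_5 = −217.6/25 = −8.704 eV.
The photon energy is |E_9 − E_5| = 6.02 eV.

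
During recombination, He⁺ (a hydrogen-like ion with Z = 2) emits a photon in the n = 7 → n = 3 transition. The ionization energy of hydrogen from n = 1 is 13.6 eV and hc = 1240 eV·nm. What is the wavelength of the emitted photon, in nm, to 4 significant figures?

For Z = 2 the level energies scale as Z², so the effective Rydberg energy is 13.6 × 4 = 54.40 eV.
ΔE = 54.40 × (1/3² − 1/7²) = 54.40 × 0.09070 = 4.934 eV.
λ = hc/ΔE = 1240 / 4.934 = 251.3 nm.

251.3 nm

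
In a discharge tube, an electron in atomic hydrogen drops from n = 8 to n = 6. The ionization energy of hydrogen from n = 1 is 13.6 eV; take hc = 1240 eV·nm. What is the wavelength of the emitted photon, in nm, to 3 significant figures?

7500 nm

ΔE = 13.60 × (1/6² − 1/8²) = 13.60 × 0.01215 = 0.1653 eV.
λ = hc/ΔE = 1240 / 0.1653 = 7500 nm.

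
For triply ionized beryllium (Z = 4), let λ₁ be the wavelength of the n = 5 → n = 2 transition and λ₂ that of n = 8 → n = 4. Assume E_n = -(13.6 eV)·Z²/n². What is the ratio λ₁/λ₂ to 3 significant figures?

0.223

λ ∝ 1/ΔE ∝ 1/(1/n_f² − 1/n_i²), and the Z² and hc factors cancel in the ratio.
λ₁/λ₂ = (1/4² − 1/8²)/(1/2² − 1/5²) = 0.04688/0.2100 = 0.223.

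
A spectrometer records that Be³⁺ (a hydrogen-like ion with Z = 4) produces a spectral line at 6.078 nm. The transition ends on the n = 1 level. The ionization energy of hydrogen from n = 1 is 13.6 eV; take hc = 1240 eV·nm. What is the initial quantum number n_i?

n_i = 4

The photon energy is ΔE = hc/λ = 1240 / 6.078 = 204.0 eV.
With Z = 4, ΔE = 217.6 × (1/n_f² − 1/n_i²), so 1/n_f² − 1/n_i² = 0.9376.
With n_f = 1: 1/n_i² = 1/1 − 0.9376 = 0.06243, so n_i ≈ 4.00.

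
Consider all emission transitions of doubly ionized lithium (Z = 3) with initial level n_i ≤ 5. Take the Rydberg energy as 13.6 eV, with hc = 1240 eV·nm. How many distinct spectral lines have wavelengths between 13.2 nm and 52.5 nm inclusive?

Enumerate all n_i → n_f pairs with 1 ≤ n_f < n_i ≤ 5 and compute λ = 1240 / [13.6·9·(1/n_f² − 1/n_i²)].
Lines falling in [13.2, 52.5] nm: 2→1 (13.51 nm), 5→2 (48.24 nm).

2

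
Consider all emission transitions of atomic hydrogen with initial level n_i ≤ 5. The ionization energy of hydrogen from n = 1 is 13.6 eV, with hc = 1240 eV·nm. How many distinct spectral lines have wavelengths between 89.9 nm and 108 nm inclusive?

3

Enumerate all n_i → n_f pairs with 1 ≤ n_f < n_i ≤ 5 and compute λ = 1240 / [13.6·1·(1/n_f² − 1/n_i²)].
Lines falling in [89.9, 108] nm: 5→1 (94.98 nm), 4→1 (97.25 nm), 3→1 (102.6 nm).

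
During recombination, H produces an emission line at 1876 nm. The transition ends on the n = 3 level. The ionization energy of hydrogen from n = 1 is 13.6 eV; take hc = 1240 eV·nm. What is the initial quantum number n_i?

The photon energy is ΔE = hc/λ = 1240 / 1876 = 0.6610 eV.
With Z = 1, ΔE = 13.60 × (1/n_f² − 1/n_i²), so 1/n_f² − 1/n_i² = 0.04860.
With n_f = 3: 1/n_i² = 1/9 − 0.04860 = 0.06251, so n_i ≈ 4.00.

n_i = 4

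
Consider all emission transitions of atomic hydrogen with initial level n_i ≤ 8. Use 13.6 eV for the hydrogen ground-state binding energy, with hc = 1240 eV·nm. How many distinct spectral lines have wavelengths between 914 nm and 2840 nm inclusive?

Enumerate all n_i → n_f pairs with 1 ≤ n_f < n_i ≤ 8 and compute λ = 1240 / [13.6·1·(1/n_f² − 1/n_i²)].
Lines falling in [914, 2840] nm: 8→3 (954.9 nm), 7→3 (1005 nm), 6→3 (1094 nm), 5→3 (1282 nm), 4→3 (1876 nm), 8→4 (1945 nm), 7→4 (2166 nm), 6→4 (2626 nm).

8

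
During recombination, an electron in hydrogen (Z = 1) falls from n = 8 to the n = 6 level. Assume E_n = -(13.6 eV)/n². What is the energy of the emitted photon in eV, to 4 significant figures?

0.1653 eV

E_8 = −13.60/64 = −0.2125 eV and E_6 = −13.60/36 = −0.3778 eV.
The photon energy is |E_8 − E_6| = 0.1653 eV.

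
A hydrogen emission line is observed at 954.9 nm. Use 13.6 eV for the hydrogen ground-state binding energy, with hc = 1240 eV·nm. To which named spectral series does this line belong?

ΔE = 1240/954.9 = 1.299 eV.
This matches 13.6 × (1/3² − 1/8²), so n_f = 3: the Paschen series.

Paschen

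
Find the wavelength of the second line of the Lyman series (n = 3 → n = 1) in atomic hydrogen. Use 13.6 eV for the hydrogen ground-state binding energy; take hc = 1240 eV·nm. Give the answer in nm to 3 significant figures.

103 nm

The Lyman series terminates on n_f = 1; the second line has n_i = 1+2 = 3.
ΔE = 13.60 × (1/1² − 1/3²) = 12.09 eV.
λ = 1240 / 12.09 = 103 nm.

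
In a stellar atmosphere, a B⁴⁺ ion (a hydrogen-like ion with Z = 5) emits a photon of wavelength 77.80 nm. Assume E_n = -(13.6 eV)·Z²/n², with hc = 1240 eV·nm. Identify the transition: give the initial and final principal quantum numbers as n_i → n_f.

n_i = 8, n_f = 4

The photon energy is ΔE = hc/λ = 1240 / 77.80 = 15.94 eV.
With Z = 5, ΔE = 340.0 × (1/n_f² − 1/n_i²), so 1/n_f² − 1/n_i² = 0.04688.
Trying n_f = 4 gives 1/n_i² = 0.01562, i.e. n_i ≈ 8; this pair matches.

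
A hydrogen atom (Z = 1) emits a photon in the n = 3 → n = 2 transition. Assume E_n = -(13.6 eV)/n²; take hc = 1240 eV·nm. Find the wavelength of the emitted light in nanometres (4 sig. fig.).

ΔE = 13.60 × (1/2² − 1/3²) = 13.60 × 0.1389 = 1.889 eV.
λ = hc/ΔE = 1240 / 1.889 = 656.5 nm.

656.5 nm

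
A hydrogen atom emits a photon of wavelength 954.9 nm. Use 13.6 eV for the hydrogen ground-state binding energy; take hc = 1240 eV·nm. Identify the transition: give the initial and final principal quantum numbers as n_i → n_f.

The photon energy is ΔE = hc/λ = 1240 / 954.9 = 1.299 eV.
With Z = 1, ΔE = 13.60 × (1/n_f² − 1/n_i²), so 1/n_f² − 1/n_i² = 0.09548.
Trying n_f = 3 gives 1/n_i² = 0.01563, i.e. n_i ≈ 8; this pair matches.

n_i = 8, n_f = 3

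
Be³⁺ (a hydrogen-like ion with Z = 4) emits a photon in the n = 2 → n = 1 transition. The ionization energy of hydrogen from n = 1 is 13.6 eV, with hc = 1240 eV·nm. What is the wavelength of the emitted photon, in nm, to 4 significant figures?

7.598 nm

For Z = 4 the level energies scale as Z², so the effective Rydberg energy is 13.6 × 16 = 217.6 eV.
ΔE = 217.6 × (1/1² − 1/2²) = 217.6 × 0.7500 = 163.2 eV.
λ = hc/ΔE = 1240 / 163.2 = 7.598 nm.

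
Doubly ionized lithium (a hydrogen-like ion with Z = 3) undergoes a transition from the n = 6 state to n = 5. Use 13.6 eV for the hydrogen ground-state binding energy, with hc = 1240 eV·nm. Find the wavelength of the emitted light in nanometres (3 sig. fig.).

829 nm

For Z = 3 the level energies scale as Z², so the effective Rydberg energy is 13.6 × 9 = 122.4 eV.
ΔE = 122.4 × (1/5² − 1/6²) = 122.4 × 0.01222 = 1.496 eV.
λ = hc/ΔE = 1240 / 1.496 = 829 nm.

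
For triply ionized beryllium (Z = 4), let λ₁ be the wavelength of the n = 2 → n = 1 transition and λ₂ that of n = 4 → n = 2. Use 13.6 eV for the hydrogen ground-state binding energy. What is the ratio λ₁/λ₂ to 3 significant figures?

0.250

λ ∝ 1/ΔE ∝ 1/(1/n_f² − 1/n_i²), and the Z² and hc factors cancel in the ratio.
λ₁/λ₂ = (1/2² − 1/4²)/(1/1² − 1/2²) = 0.1875/0.7500 = 0.250.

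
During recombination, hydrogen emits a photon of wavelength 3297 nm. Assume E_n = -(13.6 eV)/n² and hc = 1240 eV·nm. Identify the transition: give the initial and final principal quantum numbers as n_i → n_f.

n_i = 9, n_f = 5

The photon energy is ΔE = hc/λ = 1240 / 3297 = 0.3761 eV.
With Z = 1, ΔE = 13.60 × (1/n_f² − 1/n_i²), so 1/n_f² − 1/n_i² = 0.02765.
Trying n_f = 5 gives 1/n_i² = 0.01235, i.e. n_i ≈ 9; this pair matches.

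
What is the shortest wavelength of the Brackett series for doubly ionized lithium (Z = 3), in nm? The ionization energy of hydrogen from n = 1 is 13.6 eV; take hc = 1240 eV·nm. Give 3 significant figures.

The Brackett series has lower level n_f = 4; the series limit corresponds to n_i → ∞.
ΔE_max = 13.6 × 9 / 4² = 7.650 eV.
λ_min = 1240 / 7.650 = 162 nm.

162 nm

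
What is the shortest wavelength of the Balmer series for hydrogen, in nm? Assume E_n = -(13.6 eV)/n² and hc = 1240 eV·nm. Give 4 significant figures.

364.7 nm

The Balmer series has lower level n_f = 2; the series limit corresponds to n_i → ∞.
ΔE_max = 13.6 × 1 / 2² = 3.400 eV.
λ_min = 1240 / 3.400 = 364.7 nm.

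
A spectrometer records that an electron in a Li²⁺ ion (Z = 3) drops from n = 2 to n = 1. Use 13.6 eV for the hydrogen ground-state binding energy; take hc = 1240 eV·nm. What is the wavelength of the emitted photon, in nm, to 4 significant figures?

13.51 nm

For Z = 3 the level energies scale as Z², so the effective Rydberg energy is 13.6 × 9 = 122.4 eV.
ΔE = 122.4 × (1/1² − 1/2²) = 122.4 × 0.7500 = 91.80 eV.
λ = hc/ΔE = 1240 / 91.80 = 13.51 nm.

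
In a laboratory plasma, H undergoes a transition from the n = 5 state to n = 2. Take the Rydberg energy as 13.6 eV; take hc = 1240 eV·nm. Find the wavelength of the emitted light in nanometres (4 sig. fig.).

434.2 nm

ΔE = 13.60 × (1/2² − 1/5²) = 13.60 × 0.2100 = 2.856 eV.
λ = hc/ΔE = 1240 / 2.856 = 434.2 nm.
This line belongs to the Balmer series.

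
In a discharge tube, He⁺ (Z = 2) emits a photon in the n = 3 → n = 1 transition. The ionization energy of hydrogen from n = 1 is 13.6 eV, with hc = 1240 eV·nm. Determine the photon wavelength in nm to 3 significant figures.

25.6 nm

For Z = 2 the level energies scale as Z², so the effective Rydberg energy is 13.6 × 4 = 54.40 eV.
ΔE = 54.40 × (1/1² − 1/3²) = 54.40 × 0.8889 = 48.36 eV.
λ = hc/ΔE = 1240 / 48.36 = 25.6 nm.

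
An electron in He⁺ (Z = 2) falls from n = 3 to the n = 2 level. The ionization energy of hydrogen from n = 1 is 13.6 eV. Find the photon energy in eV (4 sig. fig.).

7.556 eV

The Bohr energies scale as Z², so for Z = 2: E_n = −54.40/n² eV.
E_3 = −54.40/9 = −6.044 eV and E_2 = −54.40/4 = −13.60 eV.
The photon energy is |E_3 − E_2| = 7.556 eV.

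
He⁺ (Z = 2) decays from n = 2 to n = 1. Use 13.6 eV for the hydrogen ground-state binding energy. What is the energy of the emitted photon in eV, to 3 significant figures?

The Bohr energies scale as Z², so for Z = 2: E_n = −54.40/n² eV.
E_2 = −54.40/4 = −13.60 eV and E_1 = −54.40/1 = −54.40 eV.
The photon energy is |E_2 − E_1| = 40.8 eV.

40.8 eV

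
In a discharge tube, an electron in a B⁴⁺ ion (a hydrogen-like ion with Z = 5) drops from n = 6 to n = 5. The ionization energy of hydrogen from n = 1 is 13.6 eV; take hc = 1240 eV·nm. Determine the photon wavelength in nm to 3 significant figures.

For Z = 5 the level energies scale as Z², so the effective Rydberg energy is 13.6 × 25 = 340.0 eV.
ΔE = 340.0 × (1/5² − 1/6²) = 340.0 × 0.01222 = 4.156 eV.
λ = hc/ΔE = 1240 / 4.156 = 298 nm.

298 nm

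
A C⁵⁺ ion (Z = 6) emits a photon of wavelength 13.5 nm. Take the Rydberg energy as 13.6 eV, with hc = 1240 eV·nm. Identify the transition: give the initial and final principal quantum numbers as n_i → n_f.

The photon energy is ΔE = hc/λ = 1240 / 13.5 = 91.85 eV.
With Z = 6, ΔE = 489.6 × (1/n_f² − 1/n_i²), so 1/n_f² − 1/n_i² = 0.1876.
Trying n_f = 2 gives 1/n_i² = 0.06239, i.e. n_i ≈ 4; this pair matches.

n_i = 4, n_f = 2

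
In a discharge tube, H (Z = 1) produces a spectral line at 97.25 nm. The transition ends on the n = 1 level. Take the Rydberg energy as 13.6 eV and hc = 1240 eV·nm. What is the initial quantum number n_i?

n_i = 4

The photon energy is ΔE = hc/λ = 1240 / 97.25 = 12.75 eV.
With Z = 1, ΔE = 13.60 × (1/n_f² − 1/n_i²), so 1/n_f² − 1/n_i² = 0.9375.
With n_f = 1: 1/n_i² = 1/1 − 0.9375 = 0.06245, so n_i ≈ 4.00.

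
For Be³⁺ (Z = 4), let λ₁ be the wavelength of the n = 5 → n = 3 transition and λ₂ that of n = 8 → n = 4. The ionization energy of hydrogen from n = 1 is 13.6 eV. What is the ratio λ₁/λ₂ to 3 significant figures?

0.659

λ ∝ 1/ΔE ∝ 1/(1/n_f² − 1/n_i²), and the Z² and hc factors cancel in the ratio.
λ₁/λ₂ = (1/4² − 1/8²)/(1/3² − 1/5²) = 0.04688/0.07111 = 0.659.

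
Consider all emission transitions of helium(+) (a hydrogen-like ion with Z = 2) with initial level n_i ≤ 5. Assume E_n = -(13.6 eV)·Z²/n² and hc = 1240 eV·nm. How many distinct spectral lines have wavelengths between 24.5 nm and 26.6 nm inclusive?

1

Enumerate all n_i → n_f pairs with 1 ≤ n_f < n_i ≤ 5 and compute λ = 1240 / [13.6·4·(1/n_f² − 1/n_i²)].
Lines falling in [24.5, 26.6] nm: 3→1 (25.64 nm).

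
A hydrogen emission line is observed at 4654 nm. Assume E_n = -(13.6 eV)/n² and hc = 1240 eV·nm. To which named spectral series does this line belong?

Pfund

ΔE = 1240/4654 = 0.2664 eV.
This matches 13.6 × (1/5² − 1/7²), so n_f = 5: the Pfund series.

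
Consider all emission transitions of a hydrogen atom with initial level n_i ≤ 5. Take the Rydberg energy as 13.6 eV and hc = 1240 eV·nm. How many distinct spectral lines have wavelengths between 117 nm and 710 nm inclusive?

Enumerate all n_i → n_f pairs with 1 ≤ n_f < n_i ≤ 5 and compute λ = 1240 / [13.6·1·(1/n_f² − 1/n_i²)].
Lines falling in [117, 710] nm: 2→1 (121.6 nm), 5→2 (434.2 nm), 4→2 (486.3 nm), 3→2 (656.5 nm).

4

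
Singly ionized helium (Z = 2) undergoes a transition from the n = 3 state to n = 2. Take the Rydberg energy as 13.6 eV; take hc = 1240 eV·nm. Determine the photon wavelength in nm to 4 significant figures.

164.1 nm

For Z = 2 the level energies scale as Z², so the effective Rydberg energy is 13.6 × 4 = 54.40 eV.
ΔE = 54.40 × (1/2² − 1/3²) = 54.40 × 0.1389 = 7.556 eV.
λ = hc/ΔE = 1240 / 7.556 = 164.1 nm.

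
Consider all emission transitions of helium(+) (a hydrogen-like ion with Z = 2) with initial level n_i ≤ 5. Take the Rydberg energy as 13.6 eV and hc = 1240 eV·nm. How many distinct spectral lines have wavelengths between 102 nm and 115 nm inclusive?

1

Enumerate all n_i → n_f pairs with 1 ≤ n_f < n_i ≤ 5 and compute λ = 1240 / [13.6·4·(1/n_f² − 1/n_i²)].
Lines falling in [102, 115] nm: 5→2 (108.5 nm).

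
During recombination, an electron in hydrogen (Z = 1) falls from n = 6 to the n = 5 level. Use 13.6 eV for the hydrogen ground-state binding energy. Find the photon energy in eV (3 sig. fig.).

0.166 eV

E_6 = −13.60/36 = −0.3778 eV and E_5 = −13.60/25 = −0.5440 eV.
The photon energy is |E_6 − E_5| = 0.166 eV.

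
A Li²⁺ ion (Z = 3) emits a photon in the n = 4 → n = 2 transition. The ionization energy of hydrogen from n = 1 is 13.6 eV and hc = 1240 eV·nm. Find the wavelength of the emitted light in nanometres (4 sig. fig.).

54.03 nm

For Z = 3 the level energies scale as Z², so the effective Rydberg energy is 13.6 × 9 = 122.4 eV.
ΔE = 122.4 × (1/2² − 1/4²) = 122.4 × 0.1875 = 22.95 eV.
λ = hc/ΔE = 1240 / 22.95 = 54.03 nm.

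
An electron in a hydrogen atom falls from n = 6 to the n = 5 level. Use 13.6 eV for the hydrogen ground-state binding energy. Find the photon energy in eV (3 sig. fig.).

E_6 = −13.60/36 = −0.3778 eV and E_5 = −13.60/25 = −0.5440 eV.
The photon energy is |E_6 − E_5| = 0.166 eV.

0.166 eV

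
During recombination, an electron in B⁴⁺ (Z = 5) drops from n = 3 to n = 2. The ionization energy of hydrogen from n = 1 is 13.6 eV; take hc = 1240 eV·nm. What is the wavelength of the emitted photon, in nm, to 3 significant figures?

For Z = 5 the level energies scale as Z², so the effective Rydberg energy is 13.6 × 25 = 340.0 eV.
ΔE = 340.0 × (1/2² − 1/3²) = 340.0 × 0.1389 = 47.22 eV.
λ = hc/ΔE = 1240 / 47.22 = 26.3 nm.

26.3 nm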